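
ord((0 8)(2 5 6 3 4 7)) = 6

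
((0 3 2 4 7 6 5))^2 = (0 2 7 5 3 4 6)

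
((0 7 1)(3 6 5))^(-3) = ()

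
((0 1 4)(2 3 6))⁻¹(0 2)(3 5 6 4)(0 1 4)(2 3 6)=(0 6 5 2)(1 3)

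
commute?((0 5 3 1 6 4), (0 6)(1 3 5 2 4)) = no:(0 5 3 1 6 4) * (0 6)(1 3 5 2 4) = (0 2 4 6 1), (0 6)(1 3 5 2 4) * (0 5 3 1 6 4) = (0 4 6 5 2)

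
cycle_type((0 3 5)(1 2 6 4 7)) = 3.5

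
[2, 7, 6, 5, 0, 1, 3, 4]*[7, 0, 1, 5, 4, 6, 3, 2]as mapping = [0→1, 1→2, 2→3, 3→6, 4→7, 5→0, 6→5, 7→4]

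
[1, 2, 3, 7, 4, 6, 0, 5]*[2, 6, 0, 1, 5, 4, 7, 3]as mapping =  [0→6, 1→0, 2→1, 3→3, 4→5, 5→7, 6→2, 7→4]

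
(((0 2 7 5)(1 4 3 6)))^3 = (0 5 7 2)(1 6 3 4)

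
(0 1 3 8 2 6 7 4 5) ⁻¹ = (0 5 4 7 6 2 8 3 1) 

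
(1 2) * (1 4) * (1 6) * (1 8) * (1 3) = (1 2 4 6 8 3)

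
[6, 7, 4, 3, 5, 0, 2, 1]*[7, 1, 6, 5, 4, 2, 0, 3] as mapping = [0→0, 1→3, 2→4, 3→5, 4→2, 5→7, 6→6, 7→1] 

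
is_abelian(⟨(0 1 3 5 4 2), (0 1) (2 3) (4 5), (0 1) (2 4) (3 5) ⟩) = no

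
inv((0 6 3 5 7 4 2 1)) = (0 1 2 4 7 5 3 6)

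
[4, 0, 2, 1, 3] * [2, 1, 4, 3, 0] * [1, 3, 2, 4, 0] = [1, 2, 0, 3, 4]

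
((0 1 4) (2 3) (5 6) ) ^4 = (0 1 4) 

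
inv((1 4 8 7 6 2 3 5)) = (1 5 3 2 6 7 8 4)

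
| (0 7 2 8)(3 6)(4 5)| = 4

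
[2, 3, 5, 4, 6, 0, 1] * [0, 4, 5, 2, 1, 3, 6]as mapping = [0→5, 1→2, 2→3, 3→1, 4→6, 5→0, 6→4]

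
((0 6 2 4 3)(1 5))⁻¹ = (0 3 4 2 6)(1 5)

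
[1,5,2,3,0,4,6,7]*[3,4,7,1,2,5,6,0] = [4,5,7,1,3,2,6,0]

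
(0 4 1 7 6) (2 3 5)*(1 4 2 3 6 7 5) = (0 2 6) (1 5 3) 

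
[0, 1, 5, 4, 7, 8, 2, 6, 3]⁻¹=[0, 1, 6, 8, 3, 2, 7, 4, 5]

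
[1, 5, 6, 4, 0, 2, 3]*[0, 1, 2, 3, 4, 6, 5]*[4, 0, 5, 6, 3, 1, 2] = [0, 2, 1, 3, 4, 5, 6]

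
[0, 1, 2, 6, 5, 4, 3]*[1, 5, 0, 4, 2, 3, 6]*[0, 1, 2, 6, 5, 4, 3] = [1, 4, 0, 3, 6, 2, 5]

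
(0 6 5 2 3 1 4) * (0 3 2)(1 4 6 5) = (0 5)(1 6)(3 4)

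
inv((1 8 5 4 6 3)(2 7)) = (1 3 6 4 5 8)(2 7)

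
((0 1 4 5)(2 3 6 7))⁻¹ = (0 5 4 1)(2 7 6 3)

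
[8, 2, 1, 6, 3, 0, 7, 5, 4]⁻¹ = [5, 2, 1, 4, 8, 7, 3, 6, 0]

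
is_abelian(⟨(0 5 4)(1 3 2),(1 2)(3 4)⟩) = no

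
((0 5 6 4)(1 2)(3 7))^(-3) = (0 5 6 4)(1 2)(3 7)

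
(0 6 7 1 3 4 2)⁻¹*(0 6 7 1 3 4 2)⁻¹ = (0 4 1 6 2 3 7)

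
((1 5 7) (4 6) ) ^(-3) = (4 6) 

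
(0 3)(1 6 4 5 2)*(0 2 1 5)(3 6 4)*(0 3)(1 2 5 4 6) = (0 1 6)(2 4 3 5)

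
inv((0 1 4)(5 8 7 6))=(0 4 1)(5 6 7 8)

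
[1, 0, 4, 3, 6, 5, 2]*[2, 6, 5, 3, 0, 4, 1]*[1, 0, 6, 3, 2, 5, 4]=[4, 6, 1, 3, 0, 2, 5] 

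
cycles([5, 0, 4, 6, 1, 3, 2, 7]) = (0 5 3 6 2 4 1)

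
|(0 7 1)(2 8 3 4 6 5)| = 6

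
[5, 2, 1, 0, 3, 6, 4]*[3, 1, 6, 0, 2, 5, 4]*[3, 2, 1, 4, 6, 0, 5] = [0, 5, 2, 4, 3, 6, 1]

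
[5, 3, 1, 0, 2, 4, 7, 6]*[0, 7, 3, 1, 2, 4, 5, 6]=[4, 1, 7, 0, 3, 2, 6, 5]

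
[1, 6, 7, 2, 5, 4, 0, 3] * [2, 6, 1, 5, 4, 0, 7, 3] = [6, 7, 3, 1, 0, 4, 2, 5]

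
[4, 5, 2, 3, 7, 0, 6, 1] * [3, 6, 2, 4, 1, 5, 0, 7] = [1, 5, 2, 4, 7, 3, 0, 6]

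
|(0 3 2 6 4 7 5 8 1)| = 9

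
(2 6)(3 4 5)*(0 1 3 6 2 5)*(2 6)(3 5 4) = (0 1 5 2 6 4)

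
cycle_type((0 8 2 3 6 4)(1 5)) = 2.6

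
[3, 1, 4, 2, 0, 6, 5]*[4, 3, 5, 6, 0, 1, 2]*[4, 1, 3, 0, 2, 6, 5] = [5, 0, 4, 6, 2, 3, 1] 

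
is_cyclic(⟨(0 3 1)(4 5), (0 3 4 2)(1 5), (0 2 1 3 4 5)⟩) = no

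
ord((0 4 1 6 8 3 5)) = 7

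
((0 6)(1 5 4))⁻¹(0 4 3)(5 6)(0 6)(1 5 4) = (0 4)(1 3 6)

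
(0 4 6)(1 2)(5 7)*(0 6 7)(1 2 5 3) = (0 4 7 3 1 5)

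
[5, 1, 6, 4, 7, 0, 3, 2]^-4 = [0, 1, 6, 4, 7, 5, 3, 2]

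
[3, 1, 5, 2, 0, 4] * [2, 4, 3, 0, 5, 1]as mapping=[0→0, 1→4, 2→1, 3→3, 4→2, 5→5]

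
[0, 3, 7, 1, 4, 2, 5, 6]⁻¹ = [0, 3, 5, 1, 4, 6, 7, 2]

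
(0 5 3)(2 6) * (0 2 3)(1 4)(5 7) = (0 7 5)(1 4)(2 6 3)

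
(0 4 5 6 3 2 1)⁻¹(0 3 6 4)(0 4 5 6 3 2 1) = (2 3 5 4)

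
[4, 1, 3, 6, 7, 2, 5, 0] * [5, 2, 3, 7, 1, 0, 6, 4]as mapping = [0→1, 1→2, 2→7, 3→6, 4→4, 5→3, 6→0, 7→5]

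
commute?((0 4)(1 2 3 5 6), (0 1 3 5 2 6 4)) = no:(0 4)(1 2 3 5 6)*(0 1 3 5 2 6 4) = (1 6 3 2 5 4), (0 1 3 5 2 6 4)*(0 4)(1 2 3 5 6) = (0 2 1 5 3 6)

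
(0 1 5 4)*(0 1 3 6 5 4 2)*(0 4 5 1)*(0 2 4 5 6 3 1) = (0 1 6)(2 5 4)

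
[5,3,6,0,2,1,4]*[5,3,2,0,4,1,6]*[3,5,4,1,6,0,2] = [5,3,2,0,4,1,6]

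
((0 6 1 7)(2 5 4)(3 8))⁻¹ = (0 7 1 6)(2 4 5)(3 8)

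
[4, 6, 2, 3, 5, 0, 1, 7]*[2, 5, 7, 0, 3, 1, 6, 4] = [3, 6, 7, 0, 1, 2, 5, 4]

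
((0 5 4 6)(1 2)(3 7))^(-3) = (0 5 4 6)(1 2)(3 7)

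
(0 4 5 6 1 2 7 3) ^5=(0 2 5 3 1 4 7 6) 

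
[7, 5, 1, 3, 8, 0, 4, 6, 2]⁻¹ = [5, 2, 8, 3, 6, 1, 7, 0, 4]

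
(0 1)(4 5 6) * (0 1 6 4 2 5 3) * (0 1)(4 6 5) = (0 5 6 2 4 3 1)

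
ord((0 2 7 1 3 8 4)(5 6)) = 14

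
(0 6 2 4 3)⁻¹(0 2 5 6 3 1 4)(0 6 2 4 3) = (0 1 3 6 4 5 2)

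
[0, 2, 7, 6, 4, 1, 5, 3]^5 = [0, 5, 1, 7, 4, 6, 3, 2]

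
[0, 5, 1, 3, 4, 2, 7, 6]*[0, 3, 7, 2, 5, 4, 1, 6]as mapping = [0→0, 1→4, 2→3, 3→2, 4→5, 5→7, 6→6, 7→1]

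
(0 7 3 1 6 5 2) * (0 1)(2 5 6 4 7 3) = (0 3)(1 4 7 2)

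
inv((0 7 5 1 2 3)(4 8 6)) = (0 3 2 1 5 7)(4 6 8)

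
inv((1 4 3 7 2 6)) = (1 6 2 7 3 4)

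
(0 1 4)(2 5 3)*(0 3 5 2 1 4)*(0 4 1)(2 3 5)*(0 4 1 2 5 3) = (0 2)(3 4)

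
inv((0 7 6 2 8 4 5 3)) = (0 3 5 4 8 2 6 7)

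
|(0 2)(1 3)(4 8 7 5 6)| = 10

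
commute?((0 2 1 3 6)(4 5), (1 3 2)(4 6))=no:(0 2 1 3 6)(4 5)*(1 3 2)(4 6)=(0 1 2 3 4 5 6), (1 3 2)(4 6)*(0 2 1 3 6)(4 5)=(0 2 3 1 6 5 4)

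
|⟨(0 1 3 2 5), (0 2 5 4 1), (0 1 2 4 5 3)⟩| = 720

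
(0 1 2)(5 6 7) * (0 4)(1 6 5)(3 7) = (0 6 3 7 1 2 4)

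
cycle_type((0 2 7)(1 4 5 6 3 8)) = 3.6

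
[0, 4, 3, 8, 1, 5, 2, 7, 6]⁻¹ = [0, 4, 6, 2, 1, 5, 8, 7, 3]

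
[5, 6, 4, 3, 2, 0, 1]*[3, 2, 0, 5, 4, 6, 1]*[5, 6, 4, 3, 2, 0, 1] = [1, 6, 2, 0, 5, 3, 4]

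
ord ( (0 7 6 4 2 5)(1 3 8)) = 6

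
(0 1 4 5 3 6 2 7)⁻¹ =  (0 7 2 6 3 5 4 1)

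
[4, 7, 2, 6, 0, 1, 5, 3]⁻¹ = [4, 5, 2, 7, 0, 6, 3, 1]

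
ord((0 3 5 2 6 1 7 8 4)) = 9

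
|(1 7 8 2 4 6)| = 6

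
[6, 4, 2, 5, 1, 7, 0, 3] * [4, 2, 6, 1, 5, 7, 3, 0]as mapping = [0→3, 1→5, 2→6, 3→7, 4→2, 5→0, 6→4, 7→1]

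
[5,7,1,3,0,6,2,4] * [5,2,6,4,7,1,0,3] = [1,3,2,4,5,0,6,7]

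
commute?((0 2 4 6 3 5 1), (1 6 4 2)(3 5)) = no:(0 2 4 6 3 5 1) * (1 6 4 2)(3 5) = (0 1)(5 6), (1 6 4 2)(3 5) * (0 2 4 6 3 5 1) = (0 2)(1 3)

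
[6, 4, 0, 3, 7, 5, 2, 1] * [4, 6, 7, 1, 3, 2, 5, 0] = [5, 3, 4, 1, 0, 2, 7, 6]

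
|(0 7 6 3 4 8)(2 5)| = 6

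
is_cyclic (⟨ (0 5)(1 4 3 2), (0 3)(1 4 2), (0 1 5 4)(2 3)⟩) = no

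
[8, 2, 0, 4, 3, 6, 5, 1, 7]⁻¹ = [2, 7, 1, 4, 3, 6, 5, 8, 0]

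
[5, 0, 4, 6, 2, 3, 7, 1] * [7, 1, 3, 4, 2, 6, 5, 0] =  [6, 7, 2, 5, 3, 4, 0, 1]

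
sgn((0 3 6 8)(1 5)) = 1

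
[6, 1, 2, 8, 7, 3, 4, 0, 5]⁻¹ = [7, 1, 2, 5, 6, 8, 0, 4, 3]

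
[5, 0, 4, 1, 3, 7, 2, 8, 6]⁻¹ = [1, 3, 6, 4, 2, 0, 8, 5, 7]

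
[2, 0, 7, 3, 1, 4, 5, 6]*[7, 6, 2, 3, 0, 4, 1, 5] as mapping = [0→2, 1→7, 2→5, 3→3, 4→6, 5→0, 6→4, 7→1] 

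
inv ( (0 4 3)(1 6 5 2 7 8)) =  (0 3 4)(1 8 7 2 5 6)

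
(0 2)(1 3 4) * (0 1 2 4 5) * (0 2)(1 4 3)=(0 3 5 2 4)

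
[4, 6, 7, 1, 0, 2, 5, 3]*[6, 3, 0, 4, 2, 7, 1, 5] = [2, 1, 5, 3, 6, 0, 7, 4]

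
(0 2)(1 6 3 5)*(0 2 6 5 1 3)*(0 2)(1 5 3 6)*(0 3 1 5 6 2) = (0 5 2 3 6)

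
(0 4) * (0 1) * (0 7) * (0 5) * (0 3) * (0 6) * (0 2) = (0 4 1 7 5 3 6 2) 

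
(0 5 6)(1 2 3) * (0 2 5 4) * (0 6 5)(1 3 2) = (0 4 6 1)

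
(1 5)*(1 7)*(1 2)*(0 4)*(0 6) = (0 4 6)(1 5 7 2)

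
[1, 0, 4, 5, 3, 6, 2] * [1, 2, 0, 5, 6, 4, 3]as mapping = [0→2, 1→1, 2→6, 3→4, 4→5, 5→3, 6→0]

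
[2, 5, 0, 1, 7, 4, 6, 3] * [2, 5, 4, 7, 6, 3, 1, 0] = [4, 3, 2, 5, 0, 6, 1, 7]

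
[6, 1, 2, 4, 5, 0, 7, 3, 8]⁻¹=[5, 1, 2, 7, 3, 4, 0, 6, 8]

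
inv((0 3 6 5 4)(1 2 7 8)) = (0 4 5 6 3)(1 8 7 2)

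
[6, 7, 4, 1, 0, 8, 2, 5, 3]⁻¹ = [4, 3, 6, 8, 2, 7, 0, 1, 5]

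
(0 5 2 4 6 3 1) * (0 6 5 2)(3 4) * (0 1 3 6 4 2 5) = (0 5 1 4)(2 6)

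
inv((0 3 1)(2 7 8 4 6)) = (0 1 3)(2 6 4 8 7)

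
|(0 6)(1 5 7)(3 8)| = 6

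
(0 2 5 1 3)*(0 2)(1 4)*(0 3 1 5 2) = (0 3)(4 5)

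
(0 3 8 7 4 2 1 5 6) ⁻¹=(0 6 5 1 2 4 7 8 3) 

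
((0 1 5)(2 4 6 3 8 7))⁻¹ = (0 5 1)(2 7 8 3 6 4)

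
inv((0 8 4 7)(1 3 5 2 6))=(0 7 4 8)(1 6 2 5 3)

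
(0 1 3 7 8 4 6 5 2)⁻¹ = (0 2 5 6 4 8 7 3 1)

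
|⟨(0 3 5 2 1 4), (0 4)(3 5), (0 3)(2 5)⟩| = 120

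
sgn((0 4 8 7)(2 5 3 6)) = 1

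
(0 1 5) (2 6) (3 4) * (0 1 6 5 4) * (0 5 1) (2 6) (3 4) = (0 2 1 3 5) 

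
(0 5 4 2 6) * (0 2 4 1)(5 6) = (0 6 2 5 1)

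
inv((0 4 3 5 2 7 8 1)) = (0 1 8 7 2 5 3 4)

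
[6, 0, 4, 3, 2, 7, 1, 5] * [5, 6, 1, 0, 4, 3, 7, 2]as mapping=[0→7, 1→5, 2→4, 3→0, 4→1, 5→2, 6→6, 7→3]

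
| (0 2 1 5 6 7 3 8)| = 8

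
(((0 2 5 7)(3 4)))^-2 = (0 5)(2 7)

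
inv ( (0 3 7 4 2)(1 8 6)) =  (0 2 4 7 3)(1 6 8)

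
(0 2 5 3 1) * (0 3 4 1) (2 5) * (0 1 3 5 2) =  (0 2) (1 5 4 3) 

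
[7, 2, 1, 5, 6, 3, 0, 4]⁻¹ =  [6, 2, 1, 5, 7, 3, 4, 0]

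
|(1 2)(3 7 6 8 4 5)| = 6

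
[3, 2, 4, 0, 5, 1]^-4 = [0, 1, 2, 3, 4, 5]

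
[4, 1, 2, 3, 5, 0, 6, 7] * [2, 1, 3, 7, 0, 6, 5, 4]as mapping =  [0→0, 1→1, 2→3, 3→7, 4→6, 5→2, 6→5, 7→4]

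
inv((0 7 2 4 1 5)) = (0 5 1 4 2 7)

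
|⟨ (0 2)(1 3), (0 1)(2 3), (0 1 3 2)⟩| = 8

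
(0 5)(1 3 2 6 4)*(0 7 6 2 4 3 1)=(0 5 7 6 3 4)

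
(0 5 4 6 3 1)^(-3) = (0 6)(1 4)(3 5)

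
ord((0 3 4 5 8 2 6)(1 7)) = 14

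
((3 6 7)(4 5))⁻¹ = (3 7 6)(4 5)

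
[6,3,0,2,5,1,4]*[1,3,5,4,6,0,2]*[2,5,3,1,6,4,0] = [3,6,5,4,2,1,0] 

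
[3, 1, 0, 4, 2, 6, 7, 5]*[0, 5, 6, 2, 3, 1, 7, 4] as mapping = [0→2, 1→5, 2→0, 3→3, 4→6, 5→7, 6→4, 7→1] 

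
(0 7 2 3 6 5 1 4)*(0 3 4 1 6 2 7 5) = (0 5 6)(2 4 3)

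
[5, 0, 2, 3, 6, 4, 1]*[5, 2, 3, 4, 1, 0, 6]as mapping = [0→0, 1→5, 2→3, 3→4, 4→6, 5→1, 6→2]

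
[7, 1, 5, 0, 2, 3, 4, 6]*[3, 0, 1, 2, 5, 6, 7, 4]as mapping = [0→4, 1→0, 2→6, 3→3, 4→1, 5→2, 6→5, 7→7]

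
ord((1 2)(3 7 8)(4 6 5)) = 6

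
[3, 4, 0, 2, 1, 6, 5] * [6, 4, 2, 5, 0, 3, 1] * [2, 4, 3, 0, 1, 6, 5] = [6, 2, 5, 3, 1, 4, 0]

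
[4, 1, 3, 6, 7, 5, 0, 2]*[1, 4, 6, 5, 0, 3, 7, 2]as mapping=[0→0, 1→4, 2→5, 3→7, 4→2, 5→3, 6→1, 7→6]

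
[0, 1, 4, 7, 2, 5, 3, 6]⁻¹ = [0, 1, 4, 6, 2, 5, 7, 3]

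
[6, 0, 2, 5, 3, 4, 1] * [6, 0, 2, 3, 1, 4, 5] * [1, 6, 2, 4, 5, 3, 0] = [3, 0, 2, 5, 4, 6, 1]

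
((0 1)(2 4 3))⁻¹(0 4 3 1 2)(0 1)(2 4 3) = (0 4 1 3 2)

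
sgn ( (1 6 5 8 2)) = 1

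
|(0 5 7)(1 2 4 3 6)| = 15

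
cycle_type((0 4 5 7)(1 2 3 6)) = 4^2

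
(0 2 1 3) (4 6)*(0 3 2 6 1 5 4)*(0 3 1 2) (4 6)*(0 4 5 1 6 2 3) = (0 5 2 1 4 3 6) 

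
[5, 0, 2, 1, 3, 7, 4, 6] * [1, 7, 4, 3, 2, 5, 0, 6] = [5, 1, 4, 7, 3, 6, 2, 0]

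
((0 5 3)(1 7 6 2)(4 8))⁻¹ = (0 3 5)(1 2 6 7)(4 8)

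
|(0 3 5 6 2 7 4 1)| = 8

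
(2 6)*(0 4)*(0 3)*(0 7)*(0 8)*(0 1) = (0 4 3 7 8 1)(2 6)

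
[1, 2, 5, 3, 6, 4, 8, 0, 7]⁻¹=[7, 0, 1, 3, 5, 2, 4, 8, 6]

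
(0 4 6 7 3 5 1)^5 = (0 5 7 4 1 3 6)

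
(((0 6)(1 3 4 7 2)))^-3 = (0 6)(1 4 2 3 7)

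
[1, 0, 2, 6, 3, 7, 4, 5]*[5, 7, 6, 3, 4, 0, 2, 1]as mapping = [0→7, 1→5, 2→6, 3→2, 4→3, 5→1, 6→4, 7→0]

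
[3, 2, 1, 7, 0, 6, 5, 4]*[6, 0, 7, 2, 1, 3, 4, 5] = [2, 7, 0, 5, 6, 4, 3, 1]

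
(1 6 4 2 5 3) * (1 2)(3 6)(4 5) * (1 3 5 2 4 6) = (1 5)(2 6)(3 4)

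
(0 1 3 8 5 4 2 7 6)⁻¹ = (0 6 7 2 4 5 8 3 1)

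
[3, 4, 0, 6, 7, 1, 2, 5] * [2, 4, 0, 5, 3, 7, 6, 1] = [5, 3, 2, 6, 1, 4, 0, 7]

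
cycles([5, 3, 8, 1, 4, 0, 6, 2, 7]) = (0 5)(1 3)(2 8 7)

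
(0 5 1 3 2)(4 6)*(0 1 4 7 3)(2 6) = (0 5 4 2 1)(3 6 7)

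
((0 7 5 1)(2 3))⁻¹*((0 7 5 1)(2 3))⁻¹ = (0 5)(1 7)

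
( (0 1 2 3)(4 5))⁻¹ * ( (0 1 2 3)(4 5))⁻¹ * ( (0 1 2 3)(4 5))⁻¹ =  (0 1 2 3)(4 5)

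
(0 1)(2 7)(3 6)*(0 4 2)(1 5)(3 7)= (0 5 1 4 2 3 6 7)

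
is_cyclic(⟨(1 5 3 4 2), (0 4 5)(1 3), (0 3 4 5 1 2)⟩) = no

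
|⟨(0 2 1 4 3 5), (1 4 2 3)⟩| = 120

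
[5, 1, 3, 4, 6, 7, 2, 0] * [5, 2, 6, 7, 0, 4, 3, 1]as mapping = [0→4, 1→2, 2→7, 3→0, 4→3, 5→1, 6→6, 7→5]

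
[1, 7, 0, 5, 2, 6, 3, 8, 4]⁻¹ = [2, 0, 4, 6, 8, 3, 5, 1, 7]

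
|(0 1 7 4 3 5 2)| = 7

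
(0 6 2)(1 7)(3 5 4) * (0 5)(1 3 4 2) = (0 6 1 7 3)(2 5)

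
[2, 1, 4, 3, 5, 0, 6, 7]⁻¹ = [5, 1, 0, 3, 2, 4, 6, 7]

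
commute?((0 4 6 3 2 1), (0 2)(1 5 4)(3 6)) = no:(0 4 6 3 2 1)*(0 2)(1 5 4)(3 6) = (0 1 2 5 4 3), (0 2)(1 5 4)(3 6)*(0 4 6 3 2 1) = (0 1 5 6 2 4)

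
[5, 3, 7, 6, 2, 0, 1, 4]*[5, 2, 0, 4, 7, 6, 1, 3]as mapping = [0→6, 1→4, 2→3, 3→1, 4→0, 5→5, 6→2, 7→7]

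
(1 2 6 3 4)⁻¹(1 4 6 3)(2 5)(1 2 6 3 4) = (1 3 4 2)(5 6)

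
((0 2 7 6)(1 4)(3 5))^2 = (0 7)(2 6)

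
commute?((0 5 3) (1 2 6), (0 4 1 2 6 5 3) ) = no:(0 5 3) (1 2 6)*(0 4 1 2 6 5 3) = (0 3 4 1 6 2 5), (0 4 1 2 6 5 3)*(0 5 3) (1 2 6) = (0 4 2 1 6 3 5) 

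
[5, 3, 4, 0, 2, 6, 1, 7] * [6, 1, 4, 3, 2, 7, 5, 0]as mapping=[0→7, 1→3, 2→2, 3→6, 4→4, 5→5, 6→1, 7→0]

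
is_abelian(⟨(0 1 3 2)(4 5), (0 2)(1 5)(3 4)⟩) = no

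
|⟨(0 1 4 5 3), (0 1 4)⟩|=60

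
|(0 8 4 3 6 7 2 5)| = 8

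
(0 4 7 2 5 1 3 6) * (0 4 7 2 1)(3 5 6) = (0 7 1 5)(2 6 4)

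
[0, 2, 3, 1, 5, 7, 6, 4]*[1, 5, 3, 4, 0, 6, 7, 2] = [1, 3, 4, 5, 6, 2, 7, 0]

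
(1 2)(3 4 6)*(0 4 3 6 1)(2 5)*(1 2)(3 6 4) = (0 3 6 4 2)(1 5)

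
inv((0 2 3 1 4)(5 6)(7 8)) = (0 4 1 3 2)(5 6)(7 8)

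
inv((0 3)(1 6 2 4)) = (0 3)(1 4 2 6)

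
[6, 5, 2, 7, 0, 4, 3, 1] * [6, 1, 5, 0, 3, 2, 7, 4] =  [7, 2, 5, 4, 6, 3, 0, 1]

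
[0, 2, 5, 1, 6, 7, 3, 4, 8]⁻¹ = [0, 3, 1, 6, 7, 2, 4, 5, 8]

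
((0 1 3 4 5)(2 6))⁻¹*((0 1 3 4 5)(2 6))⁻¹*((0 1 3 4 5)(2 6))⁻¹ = (0 3 5 1 4)(2 6)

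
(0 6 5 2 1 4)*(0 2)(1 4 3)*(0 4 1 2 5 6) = (1 3 2)(4 5)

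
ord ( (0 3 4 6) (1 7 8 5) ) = 4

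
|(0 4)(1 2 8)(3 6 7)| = 6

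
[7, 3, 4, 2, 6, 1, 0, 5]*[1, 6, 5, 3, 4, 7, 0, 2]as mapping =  [0→2, 1→3, 2→4, 3→5, 4→0, 5→6, 6→1, 7→7]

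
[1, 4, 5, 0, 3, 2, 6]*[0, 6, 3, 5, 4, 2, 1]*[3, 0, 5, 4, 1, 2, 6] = [6, 1, 5, 3, 2, 4, 0]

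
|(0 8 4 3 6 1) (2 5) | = 6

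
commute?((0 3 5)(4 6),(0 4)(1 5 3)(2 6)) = no:(0 3 5)(4 6) * (0 4)(1 5 3)(2 6) = (0 1 5 4 2 6),(0 4)(1 5 3)(2 6) * (0 3 5)(4 6) = (0 6 2 4 3 1)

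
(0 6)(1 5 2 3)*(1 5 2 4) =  (0 6)(1 2 3 5 4)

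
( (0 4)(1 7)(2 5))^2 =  ()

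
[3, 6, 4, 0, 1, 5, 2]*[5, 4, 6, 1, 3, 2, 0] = [1, 0, 3, 5, 4, 2, 6]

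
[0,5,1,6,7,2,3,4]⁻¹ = [0,2,5,6,7,1,3,4]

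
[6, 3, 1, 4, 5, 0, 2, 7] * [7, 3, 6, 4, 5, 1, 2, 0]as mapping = [0→2, 1→4, 2→3, 3→5, 4→1, 5→7, 6→6, 7→0]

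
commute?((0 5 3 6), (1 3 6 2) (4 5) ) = no:(0 5 3 6)*(1 3 6 2) (4 5) = (0 4 5 6) (1 3 2), (1 3 6 2) (4 5)*(0 5 3 6) = (0 5 4 3) (1 6 2) 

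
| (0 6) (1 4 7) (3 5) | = 6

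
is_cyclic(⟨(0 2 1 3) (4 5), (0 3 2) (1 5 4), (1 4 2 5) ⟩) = no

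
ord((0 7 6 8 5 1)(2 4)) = 6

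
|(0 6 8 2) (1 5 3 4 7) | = 20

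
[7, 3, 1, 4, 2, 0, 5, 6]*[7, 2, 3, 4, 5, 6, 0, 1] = [1, 4, 2, 5, 3, 7, 6, 0]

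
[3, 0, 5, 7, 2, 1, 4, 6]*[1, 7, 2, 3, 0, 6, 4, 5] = [3, 1, 6, 5, 2, 7, 0, 4]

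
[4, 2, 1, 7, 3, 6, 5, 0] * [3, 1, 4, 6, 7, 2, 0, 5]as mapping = [0→7, 1→4, 2→1, 3→5, 4→6, 5→0, 6→2, 7→3]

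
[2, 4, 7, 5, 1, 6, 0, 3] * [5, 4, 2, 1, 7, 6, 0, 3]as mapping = [0→2, 1→7, 2→3, 3→6, 4→4, 5→0, 6→5, 7→1]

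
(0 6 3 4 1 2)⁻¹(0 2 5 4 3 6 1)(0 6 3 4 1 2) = (0 5 1 4 3 2 6)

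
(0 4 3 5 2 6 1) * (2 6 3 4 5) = (0 5 6 1)(2 3)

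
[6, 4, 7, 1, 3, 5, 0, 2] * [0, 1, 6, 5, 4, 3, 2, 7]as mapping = [0→2, 1→4, 2→7, 3→1, 4→5, 5→3, 6→0, 7→6]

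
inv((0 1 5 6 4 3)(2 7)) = (0 3 4 6 5 1)(2 7)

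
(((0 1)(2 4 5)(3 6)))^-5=(0 1)(2 4 5)(3 6)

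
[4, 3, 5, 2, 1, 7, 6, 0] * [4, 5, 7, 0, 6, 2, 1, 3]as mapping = [0→6, 1→0, 2→2, 3→7, 4→5, 5→3, 6→1, 7→4]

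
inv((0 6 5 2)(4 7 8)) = (0 2 5 6)(4 8 7)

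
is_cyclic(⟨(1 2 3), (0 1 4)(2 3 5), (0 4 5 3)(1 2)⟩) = no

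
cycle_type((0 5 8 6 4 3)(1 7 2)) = 3.6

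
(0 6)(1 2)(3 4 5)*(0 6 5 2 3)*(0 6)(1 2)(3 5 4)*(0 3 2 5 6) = (0 4 1 6 3 2 5)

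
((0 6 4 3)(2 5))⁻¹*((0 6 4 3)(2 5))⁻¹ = (0 4)(3 6)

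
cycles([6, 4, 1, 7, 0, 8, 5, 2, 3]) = (0 6 5 8 3 7 2 1 4)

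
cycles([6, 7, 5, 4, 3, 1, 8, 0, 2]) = (0 6 8 2 5 1 7)(3 4)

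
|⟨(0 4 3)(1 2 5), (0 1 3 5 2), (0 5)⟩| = 720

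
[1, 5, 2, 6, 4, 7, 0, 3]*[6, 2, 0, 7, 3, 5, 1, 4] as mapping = [0→2, 1→5, 2→0, 3→1, 4→3, 5→4, 6→6, 7→7] 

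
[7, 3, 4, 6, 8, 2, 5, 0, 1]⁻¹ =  [7, 8, 5, 1, 2, 6, 3, 0, 4]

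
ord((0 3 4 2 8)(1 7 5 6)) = 20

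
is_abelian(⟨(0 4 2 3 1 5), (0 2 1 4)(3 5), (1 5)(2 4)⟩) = no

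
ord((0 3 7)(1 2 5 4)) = 12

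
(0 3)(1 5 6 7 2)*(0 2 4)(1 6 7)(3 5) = (0 5 7 4)(1 3 2 6)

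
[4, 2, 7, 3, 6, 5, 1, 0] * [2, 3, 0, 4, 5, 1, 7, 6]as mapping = [0→5, 1→0, 2→6, 3→4, 4→7, 5→1, 6→3, 7→2]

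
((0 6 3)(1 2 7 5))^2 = (0 3 6)(1 7)(2 5)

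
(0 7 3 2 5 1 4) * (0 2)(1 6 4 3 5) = (0 7 5 6 4 2 1 3)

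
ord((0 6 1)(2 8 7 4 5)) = 15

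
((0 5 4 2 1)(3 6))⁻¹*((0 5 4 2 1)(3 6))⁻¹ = (0 2 5 1 4)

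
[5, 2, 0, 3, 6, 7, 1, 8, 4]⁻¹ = [2, 6, 1, 3, 8, 0, 4, 5, 7]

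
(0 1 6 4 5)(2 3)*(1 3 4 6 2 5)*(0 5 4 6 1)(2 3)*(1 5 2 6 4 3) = (0 6 5 2 4)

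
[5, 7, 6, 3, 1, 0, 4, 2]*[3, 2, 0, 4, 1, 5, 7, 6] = [5, 6, 7, 4, 2, 3, 1, 0]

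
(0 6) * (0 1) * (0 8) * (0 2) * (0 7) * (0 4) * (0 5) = (0 6 1 8 2 7 4 5)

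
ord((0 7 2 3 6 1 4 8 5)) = 9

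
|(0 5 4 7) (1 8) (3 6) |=4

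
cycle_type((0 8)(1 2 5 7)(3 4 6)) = 2.3.4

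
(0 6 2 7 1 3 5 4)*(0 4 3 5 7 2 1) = (0 6 1 5 3 7)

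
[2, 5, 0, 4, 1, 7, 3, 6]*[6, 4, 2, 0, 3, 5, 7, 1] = [2, 5, 6, 3, 4, 1, 0, 7]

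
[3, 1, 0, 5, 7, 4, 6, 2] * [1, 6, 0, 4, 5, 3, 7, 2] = [4, 6, 1, 3, 2, 5, 7, 0] 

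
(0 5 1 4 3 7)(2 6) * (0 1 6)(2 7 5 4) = (0 4 3 5 6 7 1 2)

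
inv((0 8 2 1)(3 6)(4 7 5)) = (0 1 2 8)(3 6)(4 5 7)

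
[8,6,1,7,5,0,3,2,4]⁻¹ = [5,2,7,6,8,4,1,3,0]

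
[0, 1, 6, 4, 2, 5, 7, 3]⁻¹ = [0, 1, 4, 7, 3, 5, 2, 6]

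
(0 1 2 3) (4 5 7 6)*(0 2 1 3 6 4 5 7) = (0 3 2 6 5) (4 7) 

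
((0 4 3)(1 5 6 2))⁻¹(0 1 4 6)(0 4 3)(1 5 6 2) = (2 4 5 3)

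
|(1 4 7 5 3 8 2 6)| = 8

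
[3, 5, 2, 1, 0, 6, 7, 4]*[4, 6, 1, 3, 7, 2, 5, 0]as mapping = [0→3, 1→2, 2→1, 3→6, 4→4, 5→5, 6→0, 7→7]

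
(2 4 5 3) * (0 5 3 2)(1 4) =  (0 5 2 1 4 3)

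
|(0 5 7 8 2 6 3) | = 7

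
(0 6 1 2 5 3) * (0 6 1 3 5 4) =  (0 1 2 4)(3 6)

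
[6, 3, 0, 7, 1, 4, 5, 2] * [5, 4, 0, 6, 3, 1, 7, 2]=[7, 6, 5, 2, 4, 3, 1, 0]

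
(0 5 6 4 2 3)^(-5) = (0 5 6 4 2 3)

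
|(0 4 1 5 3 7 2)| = 7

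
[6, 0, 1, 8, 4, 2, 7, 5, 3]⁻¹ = [1, 2, 5, 8, 4, 7, 0, 6, 3]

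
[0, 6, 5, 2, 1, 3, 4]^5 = [0, 4, 3, 5, 6, 2, 1]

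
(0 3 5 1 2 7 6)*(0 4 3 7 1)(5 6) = (0 7 5)(1 2)(3 6 4)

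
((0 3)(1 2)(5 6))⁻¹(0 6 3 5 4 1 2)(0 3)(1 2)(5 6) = (0 6 4 2 1 3 5)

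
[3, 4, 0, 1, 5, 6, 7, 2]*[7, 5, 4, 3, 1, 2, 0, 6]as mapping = [0→3, 1→1, 2→7, 3→5, 4→2, 5→0, 6→6, 7→4]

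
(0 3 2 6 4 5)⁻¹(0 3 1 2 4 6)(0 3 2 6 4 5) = (1 6 5 4 3 2)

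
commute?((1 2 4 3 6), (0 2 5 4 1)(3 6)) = no:(1 2 4 3 6) * (0 2 5 4 1)(3 6) = (0 2 1 5 4 6), (0 2 5 4 1)(3 6) * (1 2 4 3 6) = (0 4 2 5 3 1)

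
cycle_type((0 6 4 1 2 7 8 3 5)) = 9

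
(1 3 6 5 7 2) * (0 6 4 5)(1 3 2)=(0 6)(1 2 3 4 5 7)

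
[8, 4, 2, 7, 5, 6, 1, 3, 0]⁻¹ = [8, 6, 2, 7, 1, 4, 5, 3, 0]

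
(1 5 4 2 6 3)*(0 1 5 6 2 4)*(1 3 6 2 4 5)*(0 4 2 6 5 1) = (0 3)(1 6 5 4)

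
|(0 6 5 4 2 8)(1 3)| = 6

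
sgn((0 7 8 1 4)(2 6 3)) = 1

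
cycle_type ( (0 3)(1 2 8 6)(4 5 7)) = 2.3.4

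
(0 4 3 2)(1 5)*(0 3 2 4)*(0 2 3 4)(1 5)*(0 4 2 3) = (0 3 4)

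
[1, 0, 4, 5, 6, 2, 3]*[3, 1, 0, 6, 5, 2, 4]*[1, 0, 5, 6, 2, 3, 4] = [0, 6, 3, 5, 2, 1, 4]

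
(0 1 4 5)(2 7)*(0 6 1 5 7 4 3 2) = (0 5 6 1 3 2 4 7)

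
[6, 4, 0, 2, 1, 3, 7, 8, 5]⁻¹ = [2, 4, 3, 5, 1, 8, 0, 6, 7]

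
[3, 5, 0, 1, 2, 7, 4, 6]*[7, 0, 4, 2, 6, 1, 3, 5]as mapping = [0→2, 1→1, 2→7, 3→0, 4→4, 5→5, 6→6, 7→3]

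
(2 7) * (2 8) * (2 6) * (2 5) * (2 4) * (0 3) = (0 3)(2 7 8 6 5 4)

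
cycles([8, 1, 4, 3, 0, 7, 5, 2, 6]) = (0 8 6 5 7 2 4)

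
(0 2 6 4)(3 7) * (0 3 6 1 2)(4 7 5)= (1 2)(3 5 4)(6 7)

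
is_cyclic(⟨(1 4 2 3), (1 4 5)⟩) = no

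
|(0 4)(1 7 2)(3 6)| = 6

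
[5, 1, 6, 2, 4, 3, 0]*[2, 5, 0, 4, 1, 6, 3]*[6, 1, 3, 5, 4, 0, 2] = [2, 0, 5, 6, 1, 4, 3]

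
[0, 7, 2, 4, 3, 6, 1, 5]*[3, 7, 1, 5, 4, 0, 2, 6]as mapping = [0→3, 1→6, 2→1, 3→4, 4→5, 5→2, 6→7, 7→0]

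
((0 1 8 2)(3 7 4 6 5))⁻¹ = (0 2 8 1)(3 5 6 4 7)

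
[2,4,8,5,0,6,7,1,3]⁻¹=[4,7,0,8,1,3,5,6,2]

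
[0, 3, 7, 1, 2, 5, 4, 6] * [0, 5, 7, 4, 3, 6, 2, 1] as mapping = [0→0, 1→4, 2→1, 3→5, 4→7, 5→6, 6→3, 7→2] 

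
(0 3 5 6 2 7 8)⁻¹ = (0 8 7 2 6 5 3)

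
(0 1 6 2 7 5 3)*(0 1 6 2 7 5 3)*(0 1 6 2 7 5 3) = (0 2 3 6 5 1 7)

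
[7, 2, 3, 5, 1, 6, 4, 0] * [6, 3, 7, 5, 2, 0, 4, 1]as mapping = [0→1, 1→7, 2→5, 3→0, 4→3, 5→4, 6→2, 7→6]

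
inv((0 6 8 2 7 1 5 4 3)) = (0 3 4 5 1 7 2 8 6)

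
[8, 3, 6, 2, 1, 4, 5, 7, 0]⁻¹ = [8, 4, 3, 1, 5, 6, 2, 7, 0]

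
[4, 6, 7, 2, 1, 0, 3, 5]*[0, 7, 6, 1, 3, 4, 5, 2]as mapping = [0→3, 1→5, 2→2, 3→6, 4→7, 5→0, 6→1, 7→4]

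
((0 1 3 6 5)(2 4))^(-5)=(2 4)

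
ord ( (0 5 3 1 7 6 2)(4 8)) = 14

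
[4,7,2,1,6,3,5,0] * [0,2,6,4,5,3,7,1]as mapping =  [0→5,1→1,2→6,3→2,4→7,5→4,6→3,7→0]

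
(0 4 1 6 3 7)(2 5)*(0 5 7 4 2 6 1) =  (0 2 7 5 6 3 4)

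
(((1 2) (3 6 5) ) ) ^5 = (1 2) (3 5 6) 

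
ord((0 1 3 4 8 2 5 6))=8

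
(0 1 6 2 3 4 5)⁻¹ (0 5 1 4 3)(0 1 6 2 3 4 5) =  (0 6 5 4 1)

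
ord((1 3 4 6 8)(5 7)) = 10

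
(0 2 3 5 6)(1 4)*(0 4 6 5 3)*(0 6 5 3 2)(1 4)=(1 5 3 2 6)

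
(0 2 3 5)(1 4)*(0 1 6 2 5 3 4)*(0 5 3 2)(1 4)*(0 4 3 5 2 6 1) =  (0 5 3 6 4 1 2)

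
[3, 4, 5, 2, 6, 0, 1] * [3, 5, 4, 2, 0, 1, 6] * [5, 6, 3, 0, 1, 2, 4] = [3, 5, 6, 1, 4, 0, 2]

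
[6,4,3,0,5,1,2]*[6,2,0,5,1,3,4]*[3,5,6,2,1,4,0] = [1,5,4,0,2,6,3]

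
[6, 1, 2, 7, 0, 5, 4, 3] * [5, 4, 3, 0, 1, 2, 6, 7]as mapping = [0→6, 1→4, 2→3, 3→7, 4→5, 5→2, 6→1, 7→0]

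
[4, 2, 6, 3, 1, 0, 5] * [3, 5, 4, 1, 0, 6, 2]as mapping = [0→0, 1→4, 2→2, 3→1, 4→5, 5→3, 6→6]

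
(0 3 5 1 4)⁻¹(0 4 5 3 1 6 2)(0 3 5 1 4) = (0 1 5 4 6 2 3)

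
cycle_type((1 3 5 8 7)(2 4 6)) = 3.5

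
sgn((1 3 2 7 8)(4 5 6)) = 1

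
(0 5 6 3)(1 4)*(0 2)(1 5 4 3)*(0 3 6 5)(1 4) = (0 1 6 4)(2 3)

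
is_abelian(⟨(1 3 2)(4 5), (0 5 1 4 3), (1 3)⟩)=no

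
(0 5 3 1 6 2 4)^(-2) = (0 2 1 5 4 6 3)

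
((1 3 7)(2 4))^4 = (1 3 7)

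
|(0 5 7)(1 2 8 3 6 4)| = 6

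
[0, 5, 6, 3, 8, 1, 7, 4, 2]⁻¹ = [0, 5, 8, 3, 7, 1, 2, 6, 4]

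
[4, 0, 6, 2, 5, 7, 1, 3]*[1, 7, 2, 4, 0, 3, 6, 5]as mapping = [0→0, 1→1, 2→6, 3→2, 4→3, 5→5, 6→7, 7→4]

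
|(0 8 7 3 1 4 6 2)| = 8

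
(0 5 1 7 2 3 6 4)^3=(0 7 6 5 2 4 1 3)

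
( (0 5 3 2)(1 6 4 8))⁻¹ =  (0 2 3 5)(1 8 4 6)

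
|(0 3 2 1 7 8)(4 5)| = 6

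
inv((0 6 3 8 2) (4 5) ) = (0 2 8 3 6) (4 5) 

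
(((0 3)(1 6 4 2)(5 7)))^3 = (0 3)(1 2 4 6)(5 7)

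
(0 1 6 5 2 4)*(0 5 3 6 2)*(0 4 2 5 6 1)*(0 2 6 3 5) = (0 2 6 5 4 3 1)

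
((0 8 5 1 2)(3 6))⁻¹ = (0 2 1 5 8)(3 6)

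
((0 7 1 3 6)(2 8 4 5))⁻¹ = (0 6 3 1 7)(2 5 4 8)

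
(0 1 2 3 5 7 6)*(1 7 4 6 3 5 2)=(0 7 3 2 5 4 6) 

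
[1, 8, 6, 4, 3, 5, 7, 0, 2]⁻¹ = [7, 0, 8, 4, 3, 5, 2, 6, 1]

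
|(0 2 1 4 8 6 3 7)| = 8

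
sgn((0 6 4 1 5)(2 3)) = -1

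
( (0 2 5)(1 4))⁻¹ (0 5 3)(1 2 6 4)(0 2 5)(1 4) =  (0 3 2)(1 4 5 6)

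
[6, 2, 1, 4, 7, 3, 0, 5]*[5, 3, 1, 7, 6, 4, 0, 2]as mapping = [0→0, 1→1, 2→3, 3→6, 4→2, 5→7, 6→5, 7→4]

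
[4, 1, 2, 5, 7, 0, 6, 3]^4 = [5, 1, 2, 7, 0, 3, 6, 4]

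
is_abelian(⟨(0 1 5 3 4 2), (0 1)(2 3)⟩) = no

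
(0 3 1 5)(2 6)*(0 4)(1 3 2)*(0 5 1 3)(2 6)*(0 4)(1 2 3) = (0 6 1 2 3 4 5)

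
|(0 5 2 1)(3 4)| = 4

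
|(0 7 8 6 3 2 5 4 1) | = 9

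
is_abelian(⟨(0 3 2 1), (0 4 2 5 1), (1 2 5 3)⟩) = no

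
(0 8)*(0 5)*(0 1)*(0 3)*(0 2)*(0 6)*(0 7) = (0 8 5 1 3 2 6 7)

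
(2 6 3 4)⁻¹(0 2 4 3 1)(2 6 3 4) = (0 6 2 4 1)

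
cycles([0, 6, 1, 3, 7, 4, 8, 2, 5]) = (1 6 8 5 4 7 2)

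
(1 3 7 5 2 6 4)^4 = (1 2 3 6 7 4 5)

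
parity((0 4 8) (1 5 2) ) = even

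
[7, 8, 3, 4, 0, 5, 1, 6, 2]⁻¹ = [4, 6, 8, 2, 3, 5, 7, 0, 1]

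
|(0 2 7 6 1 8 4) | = 7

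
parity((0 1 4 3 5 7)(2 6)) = even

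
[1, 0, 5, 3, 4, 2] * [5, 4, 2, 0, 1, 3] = [4, 5, 3, 0, 1, 2]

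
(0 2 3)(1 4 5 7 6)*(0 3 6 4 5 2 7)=(0 7 4 2 6 1 5)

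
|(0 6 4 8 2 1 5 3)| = 8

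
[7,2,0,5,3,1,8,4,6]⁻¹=[2,5,1,4,7,3,8,0,6]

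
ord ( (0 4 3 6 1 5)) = 6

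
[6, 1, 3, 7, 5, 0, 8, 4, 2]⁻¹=[5, 1, 8, 2, 7, 4, 0, 3, 6]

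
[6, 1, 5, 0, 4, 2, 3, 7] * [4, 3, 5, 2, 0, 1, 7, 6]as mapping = [0→7, 1→3, 2→1, 3→4, 4→0, 5→5, 6→2, 7→6]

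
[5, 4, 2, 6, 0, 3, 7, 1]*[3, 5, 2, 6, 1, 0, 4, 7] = [0, 1, 2, 4, 3, 6, 7, 5]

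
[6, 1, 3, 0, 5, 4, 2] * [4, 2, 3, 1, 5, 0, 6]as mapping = [0→6, 1→2, 2→1, 3→4, 4→0, 5→5, 6→3]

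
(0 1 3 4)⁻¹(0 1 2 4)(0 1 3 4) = (0 1 3 2)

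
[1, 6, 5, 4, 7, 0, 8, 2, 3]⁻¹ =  [5, 0, 7, 8, 3, 2, 1, 4, 6]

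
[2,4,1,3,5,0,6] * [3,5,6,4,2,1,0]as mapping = [0→6,1→2,2→5,3→4,4→1,5→3,6→0]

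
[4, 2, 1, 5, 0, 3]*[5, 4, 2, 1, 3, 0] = [3, 2, 4, 0, 5, 1]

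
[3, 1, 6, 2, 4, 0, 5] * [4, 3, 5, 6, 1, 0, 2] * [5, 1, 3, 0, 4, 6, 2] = [2, 0, 3, 6, 1, 4, 5]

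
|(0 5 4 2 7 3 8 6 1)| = 9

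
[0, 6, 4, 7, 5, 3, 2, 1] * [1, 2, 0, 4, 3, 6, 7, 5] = [1, 7, 3, 5, 6, 4, 0, 2] 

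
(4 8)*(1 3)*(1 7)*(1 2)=(1 3 7 2)(4 8)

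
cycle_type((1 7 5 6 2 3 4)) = 7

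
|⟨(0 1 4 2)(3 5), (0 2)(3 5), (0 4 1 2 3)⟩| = 360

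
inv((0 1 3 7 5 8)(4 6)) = (0 8 5 7 3 1)(4 6)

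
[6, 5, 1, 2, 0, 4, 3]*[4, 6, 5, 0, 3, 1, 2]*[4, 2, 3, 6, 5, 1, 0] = [3, 2, 0, 1, 5, 6, 4]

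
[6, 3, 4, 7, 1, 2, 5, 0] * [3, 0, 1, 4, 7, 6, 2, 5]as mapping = [0→2, 1→4, 2→7, 3→5, 4→0, 5→1, 6→6, 7→3]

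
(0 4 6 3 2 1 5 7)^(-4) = (0 2)(1 4)(3 7)(5 6)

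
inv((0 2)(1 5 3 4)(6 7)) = (0 2)(1 4 3 5)(6 7)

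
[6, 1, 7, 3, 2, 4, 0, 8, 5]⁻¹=[6, 1, 4, 3, 5, 8, 0, 2, 7]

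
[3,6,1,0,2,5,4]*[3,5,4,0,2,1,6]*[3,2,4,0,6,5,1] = [3,1,5,0,6,2,4]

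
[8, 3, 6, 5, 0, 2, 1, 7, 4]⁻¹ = [4, 6, 5, 1, 8, 3, 2, 7, 0]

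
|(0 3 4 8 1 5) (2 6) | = 6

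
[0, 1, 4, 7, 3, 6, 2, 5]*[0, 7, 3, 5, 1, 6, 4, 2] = [0, 7, 1, 2, 5, 4, 3, 6]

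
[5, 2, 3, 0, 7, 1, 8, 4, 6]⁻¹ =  [3, 5, 1, 2, 7, 0, 8, 4, 6]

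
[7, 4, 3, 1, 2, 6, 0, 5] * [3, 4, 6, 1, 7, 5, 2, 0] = [0, 7, 1, 4, 6, 2, 3, 5]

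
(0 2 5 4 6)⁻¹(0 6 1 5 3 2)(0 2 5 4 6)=(0 1 4 3 5 2)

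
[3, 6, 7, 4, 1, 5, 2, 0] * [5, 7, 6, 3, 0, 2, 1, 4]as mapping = [0→3, 1→1, 2→4, 3→0, 4→7, 5→2, 6→6, 7→5]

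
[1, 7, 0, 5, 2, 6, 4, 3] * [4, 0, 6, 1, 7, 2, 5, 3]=[0, 3, 4, 2, 6, 5, 7, 1]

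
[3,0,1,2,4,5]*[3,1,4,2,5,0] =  [2,3,1,4,5,0]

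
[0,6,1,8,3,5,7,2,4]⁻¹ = [0,2,7,4,8,5,1,6,3]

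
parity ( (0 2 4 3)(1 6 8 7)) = even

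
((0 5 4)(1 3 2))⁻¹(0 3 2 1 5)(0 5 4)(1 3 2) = (1 3 4 5 2)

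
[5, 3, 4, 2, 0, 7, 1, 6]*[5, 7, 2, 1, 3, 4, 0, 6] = [4, 1, 3, 2, 5, 6, 7, 0]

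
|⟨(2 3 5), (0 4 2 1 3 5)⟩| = 720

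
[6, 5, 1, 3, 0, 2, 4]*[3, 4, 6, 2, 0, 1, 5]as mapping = [0→5, 1→1, 2→4, 3→2, 4→3, 5→6, 6→0]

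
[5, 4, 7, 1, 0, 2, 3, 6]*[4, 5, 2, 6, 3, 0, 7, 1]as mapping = [0→0, 1→3, 2→1, 3→5, 4→4, 5→2, 6→6, 7→7]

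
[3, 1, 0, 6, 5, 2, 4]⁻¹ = [2, 1, 5, 0, 6, 4, 3]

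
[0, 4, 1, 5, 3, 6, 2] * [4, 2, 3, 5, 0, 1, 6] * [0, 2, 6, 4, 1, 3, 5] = [1, 0, 6, 2, 3, 5, 4]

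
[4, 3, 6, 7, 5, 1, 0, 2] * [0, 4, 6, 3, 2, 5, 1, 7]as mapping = [0→2, 1→3, 2→1, 3→7, 4→5, 5→4, 6→0, 7→6]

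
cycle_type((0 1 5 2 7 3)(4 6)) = 2.6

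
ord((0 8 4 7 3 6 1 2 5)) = 9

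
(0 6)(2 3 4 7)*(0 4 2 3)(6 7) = (0 7 3 2)(4 6)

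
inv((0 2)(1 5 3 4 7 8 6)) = (0 2)(1 6 8 7 4 3 5)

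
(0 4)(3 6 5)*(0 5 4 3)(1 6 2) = (0 3 2 1 6 4 5)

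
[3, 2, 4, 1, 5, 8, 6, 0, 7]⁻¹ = [7, 3, 1, 0, 2, 4, 6, 8, 5]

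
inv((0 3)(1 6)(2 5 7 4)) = (0 3)(1 6)(2 4 7 5)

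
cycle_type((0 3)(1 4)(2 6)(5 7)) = 2^4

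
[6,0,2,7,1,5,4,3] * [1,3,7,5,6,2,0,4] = [0,1,7,4,3,2,6,5]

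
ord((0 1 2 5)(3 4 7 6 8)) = 20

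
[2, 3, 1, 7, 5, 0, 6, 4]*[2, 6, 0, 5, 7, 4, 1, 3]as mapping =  [0→0, 1→5, 2→6, 3→3, 4→4, 5→2, 6→1, 7→7]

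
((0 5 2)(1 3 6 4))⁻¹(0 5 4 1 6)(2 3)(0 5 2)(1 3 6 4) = (0 6)(1 3 4 5 2)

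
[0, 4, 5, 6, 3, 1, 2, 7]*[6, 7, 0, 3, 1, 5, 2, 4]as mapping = [0→6, 1→1, 2→5, 3→2, 4→3, 5→7, 6→0, 7→4]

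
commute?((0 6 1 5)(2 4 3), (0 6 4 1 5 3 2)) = no:(0 6 1 5)(2 4 3)*(0 6 4 1 5 3 2) = (0 4 2 1 3)(5 6), (0 6 4 1 5 3 2)*(0 6 1 5)(2 4 3) = (0 1)(2 6 3 4 5)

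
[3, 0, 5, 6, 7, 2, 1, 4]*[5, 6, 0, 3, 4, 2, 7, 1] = [3, 5, 2, 7, 1, 0, 6, 4]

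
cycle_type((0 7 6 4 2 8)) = 6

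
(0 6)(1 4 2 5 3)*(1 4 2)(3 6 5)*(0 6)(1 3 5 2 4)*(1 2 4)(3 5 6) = (0 4 5)(2 6 3)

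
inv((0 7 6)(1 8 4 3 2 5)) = (0 6 7)(1 5 2 3 4 8)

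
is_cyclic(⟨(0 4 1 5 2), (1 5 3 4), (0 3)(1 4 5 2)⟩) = no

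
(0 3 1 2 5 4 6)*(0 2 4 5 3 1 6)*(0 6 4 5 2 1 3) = (0 3 4 6 1 5 2)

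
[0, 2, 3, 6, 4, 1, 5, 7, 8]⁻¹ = [0, 5, 1, 2, 4, 6, 3, 7, 8]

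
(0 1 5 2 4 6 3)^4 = (0 4 1 6 5 3 2)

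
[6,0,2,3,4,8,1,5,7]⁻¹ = [1,6,2,3,4,7,0,8,5]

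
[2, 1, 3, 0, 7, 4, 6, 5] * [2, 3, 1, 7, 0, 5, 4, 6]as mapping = [0→1, 1→3, 2→7, 3→2, 4→6, 5→0, 6→4, 7→5]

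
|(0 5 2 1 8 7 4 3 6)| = 9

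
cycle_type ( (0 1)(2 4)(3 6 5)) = 2^2.3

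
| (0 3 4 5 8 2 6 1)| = 8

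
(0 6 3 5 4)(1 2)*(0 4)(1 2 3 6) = (0 1 3 5)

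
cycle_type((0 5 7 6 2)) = 5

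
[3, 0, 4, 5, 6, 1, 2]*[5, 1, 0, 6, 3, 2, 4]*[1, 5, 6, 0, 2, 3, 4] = [4, 3, 0, 6, 2, 5, 1]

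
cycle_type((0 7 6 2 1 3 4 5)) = 8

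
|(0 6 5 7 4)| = 5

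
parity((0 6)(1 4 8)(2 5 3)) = odd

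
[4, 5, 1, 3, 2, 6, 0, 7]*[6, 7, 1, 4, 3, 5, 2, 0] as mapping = [0→3, 1→5, 2→7, 3→4, 4→1, 5→2, 6→6, 7→0] 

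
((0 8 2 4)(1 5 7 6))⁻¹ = (0 4 2 8)(1 6 7 5)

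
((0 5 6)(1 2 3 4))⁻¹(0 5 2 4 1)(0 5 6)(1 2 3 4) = (1 2 5 6 3)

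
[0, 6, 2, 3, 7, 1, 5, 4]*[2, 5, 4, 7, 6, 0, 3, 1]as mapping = [0→2, 1→3, 2→4, 3→7, 4→1, 5→5, 6→0, 7→6]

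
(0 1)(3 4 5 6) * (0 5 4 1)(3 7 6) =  (1 5 3)(6 7)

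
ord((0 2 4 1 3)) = 5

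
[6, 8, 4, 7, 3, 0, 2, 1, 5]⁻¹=[5, 7, 6, 4, 2, 8, 0, 3, 1]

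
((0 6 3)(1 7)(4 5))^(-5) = (0 6 3)(1 7)(4 5)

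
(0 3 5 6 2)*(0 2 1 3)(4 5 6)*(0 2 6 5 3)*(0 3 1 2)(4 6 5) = (1 3 4)(2 5 6)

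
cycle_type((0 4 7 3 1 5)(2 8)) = 2.6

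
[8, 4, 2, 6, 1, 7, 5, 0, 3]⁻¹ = [7, 4, 2, 8, 1, 6, 3, 5, 0]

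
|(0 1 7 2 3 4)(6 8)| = 6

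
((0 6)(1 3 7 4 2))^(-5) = (0 6)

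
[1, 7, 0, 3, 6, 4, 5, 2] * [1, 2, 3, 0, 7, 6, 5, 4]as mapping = [0→2, 1→4, 2→1, 3→0, 4→5, 5→7, 6→6, 7→3]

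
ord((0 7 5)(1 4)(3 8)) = 6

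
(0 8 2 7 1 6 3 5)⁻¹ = (0 5 3 6 1 7 2 8)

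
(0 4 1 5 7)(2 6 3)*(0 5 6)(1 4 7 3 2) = (0 7 5 3 1 6 2)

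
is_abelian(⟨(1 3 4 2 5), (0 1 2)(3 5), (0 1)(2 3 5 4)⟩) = no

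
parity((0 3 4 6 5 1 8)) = even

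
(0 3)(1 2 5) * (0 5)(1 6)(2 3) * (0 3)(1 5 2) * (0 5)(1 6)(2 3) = (0 6)(1 5)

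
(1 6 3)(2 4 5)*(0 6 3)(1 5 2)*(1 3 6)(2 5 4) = (0 1 6)(3 4 5)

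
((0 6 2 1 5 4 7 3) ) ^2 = (0 2 5 7) (1 4 3 6) 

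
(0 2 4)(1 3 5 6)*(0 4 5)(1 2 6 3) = (0 6 2 5 3)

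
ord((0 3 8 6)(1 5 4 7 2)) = 20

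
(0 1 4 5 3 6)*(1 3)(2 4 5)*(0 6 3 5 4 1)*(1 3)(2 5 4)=(0 4 5)(1 2 3)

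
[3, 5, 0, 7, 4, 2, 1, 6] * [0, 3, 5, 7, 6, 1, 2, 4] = [7, 1, 0, 4, 6, 5, 3, 2] 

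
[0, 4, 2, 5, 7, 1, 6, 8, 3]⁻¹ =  [0, 5, 2, 8, 1, 3, 6, 4, 7]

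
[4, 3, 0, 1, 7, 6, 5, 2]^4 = [0, 1, 2, 3, 4, 5, 6, 7]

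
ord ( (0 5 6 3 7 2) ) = 6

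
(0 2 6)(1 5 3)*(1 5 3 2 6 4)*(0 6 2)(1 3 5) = (0 2 4 3 1 5)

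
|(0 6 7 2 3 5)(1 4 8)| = 6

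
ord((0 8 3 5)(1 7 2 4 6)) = 20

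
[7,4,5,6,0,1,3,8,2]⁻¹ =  [4,5,8,6,1,2,3,0,7]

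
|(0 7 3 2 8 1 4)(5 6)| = 14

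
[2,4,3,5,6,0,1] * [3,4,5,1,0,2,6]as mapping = [0→5,1→0,2→1,3→2,4→6,5→3,6→4]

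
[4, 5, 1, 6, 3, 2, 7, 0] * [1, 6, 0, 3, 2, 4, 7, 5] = [2, 4, 6, 7, 3, 0, 5, 1]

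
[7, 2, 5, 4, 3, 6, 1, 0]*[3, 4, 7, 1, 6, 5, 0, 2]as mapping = [0→2, 1→7, 2→5, 3→6, 4→1, 5→0, 6→4, 7→3]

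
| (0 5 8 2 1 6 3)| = 7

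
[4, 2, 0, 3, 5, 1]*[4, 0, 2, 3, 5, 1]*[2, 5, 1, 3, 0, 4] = [4, 1, 0, 3, 5, 2]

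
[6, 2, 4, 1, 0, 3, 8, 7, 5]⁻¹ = [4, 3, 1, 5, 2, 8, 0, 7, 6]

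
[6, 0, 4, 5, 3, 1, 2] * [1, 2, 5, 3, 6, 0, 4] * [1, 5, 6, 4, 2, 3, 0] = [2, 5, 0, 1, 4, 6, 3]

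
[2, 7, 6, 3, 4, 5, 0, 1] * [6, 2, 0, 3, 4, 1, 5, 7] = [0, 7, 5, 3, 4, 1, 6, 2]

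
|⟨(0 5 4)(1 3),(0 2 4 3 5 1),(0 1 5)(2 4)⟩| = 720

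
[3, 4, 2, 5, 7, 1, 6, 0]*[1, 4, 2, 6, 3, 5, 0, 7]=[6, 3, 2, 5, 7, 4, 0, 1]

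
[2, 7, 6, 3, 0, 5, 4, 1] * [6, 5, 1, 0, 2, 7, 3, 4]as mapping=[0→1, 1→4, 2→3, 3→0, 4→6, 5→7, 6→2, 7→5]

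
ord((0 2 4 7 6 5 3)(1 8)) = 14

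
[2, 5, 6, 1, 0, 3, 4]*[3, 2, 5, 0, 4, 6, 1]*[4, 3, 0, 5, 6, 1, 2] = [1, 2, 3, 0, 5, 4, 6]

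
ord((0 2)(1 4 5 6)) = 4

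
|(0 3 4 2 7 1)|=6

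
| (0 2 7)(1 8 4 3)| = 12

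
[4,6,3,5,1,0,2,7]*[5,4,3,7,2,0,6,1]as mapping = [0→2,1→6,2→7,3→0,4→4,5→5,6→3,7→1]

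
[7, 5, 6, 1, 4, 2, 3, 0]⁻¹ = [7, 3, 5, 6, 4, 1, 2, 0]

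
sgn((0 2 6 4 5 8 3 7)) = -1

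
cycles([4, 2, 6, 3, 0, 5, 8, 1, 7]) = (0 4)(1 2 6 8 7)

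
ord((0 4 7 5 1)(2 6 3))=15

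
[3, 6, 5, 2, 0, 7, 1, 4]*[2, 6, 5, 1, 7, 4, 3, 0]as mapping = [0→1, 1→3, 2→4, 3→5, 4→2, 5→0, 6→6, 7→7]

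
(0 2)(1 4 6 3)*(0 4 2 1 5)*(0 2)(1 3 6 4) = (0 3 5 2 1)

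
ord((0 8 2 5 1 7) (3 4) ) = 6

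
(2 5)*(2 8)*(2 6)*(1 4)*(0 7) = (0 7)(1 4)(2 5 8 6)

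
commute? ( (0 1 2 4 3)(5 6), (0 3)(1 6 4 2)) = no: (0 1 2 4 3)(5 6)*(0 3)(1 6 4 2) = (0 6 5 4), (0 3)(1 6 4 2)*(0 1 2 4 3)(5 6) = (1 5 6 3)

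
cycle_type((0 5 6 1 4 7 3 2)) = 8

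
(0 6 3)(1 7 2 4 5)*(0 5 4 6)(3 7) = (1 3 5)(2 6 7)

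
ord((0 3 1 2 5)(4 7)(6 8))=10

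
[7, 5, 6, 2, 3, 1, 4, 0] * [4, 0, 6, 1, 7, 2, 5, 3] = [3, 2, 5, 6, 1, 0, 7, 4]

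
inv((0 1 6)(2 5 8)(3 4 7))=(0 6 1)(2 8 5)(3 7 4)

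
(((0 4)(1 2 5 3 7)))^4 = (1 7 3 5 2)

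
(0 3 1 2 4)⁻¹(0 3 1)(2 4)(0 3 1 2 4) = (0 4)(1 2 3)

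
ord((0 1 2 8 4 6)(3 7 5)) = 6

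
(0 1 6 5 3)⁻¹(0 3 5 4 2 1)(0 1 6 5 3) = (0 3 4 2 6 1)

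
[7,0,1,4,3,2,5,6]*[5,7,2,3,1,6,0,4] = [4,5,7,1,3,2,6,0]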